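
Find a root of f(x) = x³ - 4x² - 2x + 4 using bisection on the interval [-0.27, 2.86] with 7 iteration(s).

f(x) = x³ - 4x² - 2x + 4
Initial interval: [-0.27, 2.86]

Iteration 1:
  c_1 = (-0.270000 + 2.860000)/2 = 1.295000
  f(c_1) = f(1.295000) = -3.126353
  f(a) × f(c) < 0, new interval: [-0.270000, 1.295000]
Iteration 2:
  c_2 = (-0.270000 + 1.295000)/2 = 0.512500
  f(c_2) = f(0.512500) = 2.058986
  f(a) × f(c) ≥ 0, new interval: [0.512500, 1.295000]
Iteration 3:
  c_3 = (0.512500 + 1.295000)/2 = 0.903750
  f(c_3) = f(0.903750) = -0.336406
  f(a) × f(c) < 0, new interval: [0.512500, 0.903750]
Iteration 4:
  c_4 = (0.512500 + 0.903750)/2 = 0.708125
  f(c_4) = f(0.708125) = 0.933069
  f(a) × f(c) ≥ 0, new interval: [0.708125, 0.903750]
Iteration 5:
  c_5 = (0.708125 + 0.903750)/2 = 0.805937
  f(c_5) = f(0.805937) = 0.313469
  f(a) × f(c) ≥ 0, new interval: [0.805937, 0.903750]
Iteration 6:
  c_6 = (0.805937 + 0.903750)/2 = 0.854844
  f(c_6) = f(0.854844) = -0.008035
  f(a) × f(c) < 0, new interval: [0.805937, 0.854844]
Iteration 7:
  c_7 = (0.805937 + 0.854844)/2 = 0.830391
  f(c_7) = f(0.830391) = 0.153619
  f(a) × f(c) ≥ 0, new interval: [0.830391, 0.854844]

After 7 iteration(s), the approximation is c_7 = 0.830391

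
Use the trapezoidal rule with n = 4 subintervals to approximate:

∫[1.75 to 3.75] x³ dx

f(x) = x³
a = 1.75, b = 3.75, n = 4
h = (b - a)/n = 0.500000

Trapezoidal rule: (h/2)[f(x₀) + 2f(x₁) + 2f(x₂) + ... + f(xₙ)]

x_0 = 1.7500, f(x_0) = 5.359375, coefficient = 1
x_1 = 2.2500, f(x_1) = 11.390625, coefficient = 2
x_2 = 2.7500, f(x_2) = 20.796875, coefficient = 2
x_3 = 3.2500, f(x_3) = 34.328125, coefficient = 2
x_4 = 3.7500, f(x_4) = 52.734375, coefficient = 1

I ≈ (0.500000/2) × 191.125000 = 47.781250
Exact value: 47.093750
Error: 0.687500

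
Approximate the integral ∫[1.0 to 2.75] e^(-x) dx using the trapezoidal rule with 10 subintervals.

f(x) = e^(-x)
a = 1.0, b = 2.75, n = 10
h = (b - a)/n = 0.175000

Trapezoidal rule: (h/2)[f(x₀) + 2f(x₁) + 2f(x₂) + ... + f(xₙ)]

x_0 = 1.0000, f(x_0) = 0.367879, coefficient = 1
x_1 = 1.1750, f(x_1) = 0.308819, coefficient = 2
x_2 = 1.3500, f(x_2) = 0.259240, coefficient = 2
x_3 = 1.5250, f(x_3) = 0.217621, coefficient = 2
x_4 = 1.7000, f(x_4) = 0.182684, coefficient = 2
x_5 = 1.8750, f(x_5) = 0.153355, coefficient = 2
x_6 = 2.0500, f(x_6) = 0.128735, coefficient = 2
x_7 = 2.2250, f(x_7) = 0.108067, coefficient = 2
x_8 = 2.4000, f(x_8) = 0.090718, coefficient = 2
x_9 = 2.5750, f(x_9) = 0.076154, coefficient = 2
x_10 = 2.7500, f(x_10) = 0.063928, coefficient = 1

I ≈ (0.175000/2) × 3.482593 = 0.304727
Exact value: 0.303952
Error: 0.000775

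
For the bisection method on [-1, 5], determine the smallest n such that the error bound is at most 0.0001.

We need (b-a)/2^n ≤ 0.0001
(5 - (-1))/2^n ≤ 0.0001
6/2^n ≤ 0.0001
2^n ≥ 60000
n ≥ log₂(60000) = 15.87
n ≥ 16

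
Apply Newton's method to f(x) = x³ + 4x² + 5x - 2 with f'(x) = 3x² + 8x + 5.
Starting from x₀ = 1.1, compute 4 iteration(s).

f(x) = x³ + 4x² + 5x - 2
f'(x) = 3x² + 8x + 5
x₀ = 1.1

Newton-Raphson formula: x_{n+1} = x_n - f(x_n)/f'(x_n)

Iteration 1:
  f(1.100000) = 9.671000
  f'(1.100000) = 17.430000
  x_1 = 1.100000 - 9.671000/17.430000 = 0.545152
Iteration 2:
  f(0.545152) = 2.076537
  f'(0.545152) = 10.252789
  x_2 = 0.545152 - 2.076537/10.252789 = 0.342618
Iteration 3:
  f(0.342618) = 0.222858
  f'(0.342618) = 8.093107
  x_3 = 0.342618 - 0.222858/8.093107 = 0.315081
Iteration 4:
  f(0.315081) = 0.003792
  f'(0.315081) = 7.818479
  x_4 = 0.315081 - 0.003792/7.818479 = 0.314596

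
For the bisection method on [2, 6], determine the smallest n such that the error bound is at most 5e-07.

We need (b-a)/2^n ≤ 5e-07
(6 - 2)/2^n ≤ 5e-07
4/2^n ≤ 5e-07
2^n ≥ 8000000
n ≥ log₂(8000000) = 22.93
n ≥ 23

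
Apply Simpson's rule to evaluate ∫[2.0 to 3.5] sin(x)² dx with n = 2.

f(x) = sin(x)²
a = 2.0, b = 3.5, n = 2
h = (b - a)/n = 0.750000

Simpson's rule: (h/3)[f(x₀) + 4f(x₁) + 2f(x₂) + ... + f(xₙ)]

x_0 = 2.0000, f(x_0) = 0.826822, coefficient = 1
x_1 = 2.7500, f(x_1) = 0.145665, coefficient = 4
x_2 = 3.5000, f(x_2) = 0.123049, coefficient = 1

I ≈ (0.750000/3) × 1.532531 = 0.383133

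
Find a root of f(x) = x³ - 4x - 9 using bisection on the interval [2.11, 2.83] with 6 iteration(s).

f(x) = x³ - 4x - 9
Initial interval: [2.11, 2.83]

Iteration 1:
  c_1 = (2.110000 + 2.830000)/2 = 2.470000
  f(c_1) = f(2.470000) = -3.810777
  f(a) × f(c) ≥ 0, new interval: [2.470000, 2.830000]
Iteration 2:
  c_2 = (2.470000 + 2.830000)/2 = 2.650000
  f(c_2) = f(2.650000) = -0.990375
  f(a) × f(c) ≥ 0, new interval: [2.650000, 2.830000]
Iteration 3:
  c_3 = (2.650000 + 2.830000)/2 = 2.740000
  f(c_3) = f(2.740000) = 0.610824
  f(a) × f(c) < 0, new interval: [2.650000, 2.740000]
Iteration 4:
  c_4 = (2.650000 + 2.740000)/2 = 2.695000
  f(c_4) = f(2.695000) = -0.206148
  f(a) × f(c) ≥ 0, new interval: [2.695000, 2.740000]
Iteration 5:
  c_5 = (2.695000 + 2.740000)/2 = 2.717500
  f(c_5) = f(2.717500) = 0.198211
  f(a) × f(c) < 0, new interval: [2.695000, 2.717500]
Iteration 6:
  c_6 = (2.695000 + 2.717500)/2 = 2.706250
  f(c_6) = f(2.706250) = -0.004996
  f(a) × f(c) ≥ 0, new interval: [2.706250, 2.717500]

After 6 iteration(s), the approximation is c_6 = 2.706250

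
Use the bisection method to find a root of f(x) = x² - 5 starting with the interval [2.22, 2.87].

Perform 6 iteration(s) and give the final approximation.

f(x) = x² - 5
Initial interval: [2.22, 2.87]

Iteration 1:
  c_1 = (2.220000 + 2.870000)/2 = 2.545000
  f(c_1) = f(2.545000) = 1.477025
  f(a) × f(c) < 0, new interval: [2.220000, 2.545000]
Iteration 2:
  c_2 = (2.220000 + 2.545000)/2 = 2.382500
  f(c_2) = f(2.382500) = 0.676306
  f(a) × f(c) < 0, new interval: [2.220000, 2.382500]
Iteration 3:
  c_3 = (2.220000 + 2.382500)/2 = 2.301250
  f(c_3) = f(2.301250) = 0.295752
  f(a) × f(c) < 0, new interval: [2.220000, 2.301250]
Iteration 4:
  c_4 = (2.220000 + 2.301250)/2 = 2.260625
  f(c_4) = f(2.260625) = 0.110425
  f(a) × f(c) < 0, new interval: [2.220000, 2.260625]
Iteration 5:
  c_5 = (2.220000 + 2.260625)/2 = 2.240312
  f(c_5) = f(2.240312) = 0.019000
  f(a) × f(c) < 0, new interval: [2.220000, 2.240312]
Iteration 6:
  c_6 = (2.220000 + 2.240312)/2 = 2.230156
  f(c_6) = f(2.230156) = -0.026403
  f(a) × f(c) ≥ 0, new interval: [2.230156, 2.240312]

After 6 iteration(s), the approximation is c_6 = 2.230156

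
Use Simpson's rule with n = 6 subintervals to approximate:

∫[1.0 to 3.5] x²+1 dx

f(x) = x²+1
a = 1.0, b = 3.5, n = 6
h = (b - a)/n = 0.416667

Simpson's rule: (h/3)[f(x₀) + 4f(x₁) + 2f(x₂) + ... + f(xₙ)]

x_0 = 1.0000, f(x_0) = 2.000000, coefficient = 1
x_1 = 1.4167, f(x_1) = 3.006944, coefficient = 4
x_2 = 1.8333, f(x_2) = 4.361111, coefficient = 2
x_3 = 2.2500, f(x_3) = 6.062500, coefficient = 4
x_4 = 2.6667, f(x_4) = 8.111111, coefficient = 2
x_5 = 3.0833, f(x_5) = 10.506944, coefficient = 4
x_6 = 3.5000, f(x_6) = 13.250000, coefficient = 1

I ≈ (0.416667/3) × 118.500000 = 16.458333
Exact value: 16.458333
Error: 0.000000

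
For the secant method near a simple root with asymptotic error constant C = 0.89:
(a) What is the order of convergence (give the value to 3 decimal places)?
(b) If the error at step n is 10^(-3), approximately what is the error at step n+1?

(a) Secant method has superlinear convergence with order φ = (1+√5)/2 ≈ 1.618.
    This means |e_{n+1}| ≈ C|e_n|^1.618.

(b) With |e_n| = 10^(-3) and C = 0.89:
    |e_{n+1}| ≈ 0.89 × (10^(-3))^1.618 = 0.89 × 10^(-4.85)

(a) ≈ 1.618 (golden ratio); (b) |e_{n+1}| ≈ 1.245e-05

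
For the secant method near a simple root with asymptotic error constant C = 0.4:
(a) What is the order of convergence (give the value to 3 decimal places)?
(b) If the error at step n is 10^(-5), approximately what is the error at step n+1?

(a) Secant method has superlinear convergence with order φ = (1+√5)/2 ≈ 1.618.
    This means |e_{n+1}| ≈ C|e_n|^1.618.

(b) With |e_n| = 10^(-5) and C = 0.4:
    |e_{n+1}| ≈ 0.4 × (10^(-5))^1.618 = 0.4 × 10^(-8.09)

(a) ≈ 1.618 (golden ratio); (b) |e_{n+1}| ≈ 3.250e-09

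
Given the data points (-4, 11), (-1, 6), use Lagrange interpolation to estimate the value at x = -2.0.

Lagrange interpolation formula:
P(x) = Σ yᵢ × Lᵢ(x)
where Lᵢ(x) = Π_{j≠i} (x - xⱼ)/(xᵢ - xⱼ)

L_0(-2.0) = (-2.0 - (-1))/(-4 - (-1)) = 0.333333
L_1(-2.0) = (-2.0 - (-4))/(-1 - (-4)) = 0.666667

P(-2.0) = 11×L_0(-2.0) + 6×L_1(-2.0)
P(-2.0) = 7.666667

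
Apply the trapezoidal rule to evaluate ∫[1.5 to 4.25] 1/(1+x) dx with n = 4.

f(x) = 1/(1+x)
a = 1.5, b = 4.25, n = 4
h = (b - a)/n = 0.687500

Trapezoidal rule: (h/2)[f(x₀) + 2f(x₁) + 2f(x₂) + ... + f(xₙ)]

x_0 = 1.5000, f(x_0) = 0.400000, coefficient = 1
x_1 = 2.1875, f(x_1) = 0.313725, coefficient = 2
x_2 = 2.8750, f(x_2) = 0.258065, coefficient = 2
x_3 = 3.5625, f(x_3) = 0.219178, coefficient = 2
x_4 = 4.2500, f(x_4) = 0.190476, coefficient = 1

I ≈ (0.687500/2) × 2.172412 = 0.746767
Exact value: 0.741937
Error: 0.004829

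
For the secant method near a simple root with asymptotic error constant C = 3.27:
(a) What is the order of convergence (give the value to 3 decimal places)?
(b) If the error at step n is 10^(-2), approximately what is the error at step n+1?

(a) Secant method has superlinear convergence with order φ = (1+√5)/2 ≈ 1.618.
    This means |e_{n+1}| ≈ C|e_n|^1.618.

(b) With |e_n| = 10^(-2) and C = 3.27:
    |e_{n+1}| ≈ 3.27 × (10^(-2))^1.618 = 3.27 × 10^(-3.24)

(a) ≈ 1.618 (golden ratio); (b) |e_{n+1}| ≈ 1.899e-03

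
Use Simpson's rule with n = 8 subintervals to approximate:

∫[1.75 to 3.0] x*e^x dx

f(x) = x*e^x
a = 1.75, b = 3.0, n = 8
h = (b - a)/n = 0.156250

Simpson's rule: (h/3)[f(x₀) + 4f(x₁) + 2f(x₂) + ... + f(xₙ)]

x_0 = 1.7500, f(x_0) = 10.070555, coefficient = 1
x_1 = 1.9062, f(x_1) = 12.824892, coefficient = 4
x_2 = 2.0625, f(x_2) = 16.222819, coefficient = 2
x_3 = 2.2188, f(x_3) = 20.403245, coefficient = 4
x_4 = 2.3750, f(x_4) = 25.533656, coefficient = 2
x_5 = 2.5312, f(x_5) = 31.815807, coefficient = 4
x_6 = 2.6875, f(x_6) = 39.492524, coefficient = 2
x_7 = 2.8438, f(x_7) = 48.855824, coefficient = 4
x_8 = 3.0000, f(x_8) = 60.256611, coefficient = 1

I ≈ (0.156250/3) × 688.424241 = 35.855429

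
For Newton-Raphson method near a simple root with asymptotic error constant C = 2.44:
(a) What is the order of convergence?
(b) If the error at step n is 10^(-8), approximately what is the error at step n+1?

(a) Newton-Raphson has quadratic (order 2) convergence near simple roots.
    This means |e_{n+1}| ≈ C|e_n|².

(b) With |e_n| = 10^(-8) and C = 2.44:
    |e_{n+1}| ≈ 2.44 × (10^(-8))² = 2.44 × 10^(-16)

(a) 2 (quadratic); (b) |e_{n+1}| ≈ 2.440e-16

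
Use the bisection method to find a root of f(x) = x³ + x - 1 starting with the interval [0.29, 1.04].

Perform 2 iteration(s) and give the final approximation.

f(x) = x³ + x - 1
Initial interval: [0.29, 1.04]

Iteration 1:
  c_1 = (0.290000 + 1.040000)/2 = 0.665000
  f(c_1) = f(0.665000) = -0.040920
  f(a) × f(c) ≥ 0, new interval: [0.665000, 1.040000]
Iteration 2:
  c_2 = (0.665000 + 1.040000)/2 = 0.852500
  f(c_2) = f(0.852500) = 0.472060
  f(a) × f(c) < 0, new interval: [0.665000, 0.852500]

After 2 iteration(s), the approximation is c_2 = 0.852500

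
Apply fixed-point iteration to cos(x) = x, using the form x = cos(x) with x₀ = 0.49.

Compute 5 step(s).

Equation: cos(x) = x
Fixed-point form: x = cos(x)
x₀ = 0.49

x_1 = g(0.490000) = 0.882333
x_2 = g(0.882333) = 0.635351
x_3 = g(0.635351) = 0.804863
x_4 = g(0.804863) = 0.693210
x_5 = g(0.693210) = 0.769199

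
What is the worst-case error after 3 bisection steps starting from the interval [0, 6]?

Bisection error bound: |error| ≤ (b-a)/2^n
|error| ≤ (6 - 0)/2^3 = 6/2^3
|error| ≤ 0.7500000000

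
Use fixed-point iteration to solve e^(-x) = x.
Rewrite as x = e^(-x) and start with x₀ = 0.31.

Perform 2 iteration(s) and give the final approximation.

Equation: e^(-x) = x
Fixed-point form: x = e^(-x)
x₀ = 0.31

x_1 = g(0.310000) = 0.733447
x_2 = g(0.733447) = 0.480251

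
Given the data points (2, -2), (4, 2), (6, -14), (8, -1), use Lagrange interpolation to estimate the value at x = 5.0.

Lagrange interpolation formula:
P(x) = Σ yᵢ × Lᵢ(x)
where Lᵢ(x) = Π_{j≠i} (x - xⱼ)/(xᵢ - xⱼ)

L_0(5.0) = (5.0 - 4)/(2 - 4) × (5.0 - 6)/(2 - 6) × (5.0 - 8)/(2 - 8) = -0.062500
L_1(5.0) = (5.0 - 2)/(4 - 2) × (5.0 - 6)/(4 - 6) × (5.0 - 8)/(4 - 8) = 0.562500
L_2(5.0) = (5.0 - 2)/(6 - 2) × (5.0 - 4)/(6 - 4) × (5.0 - 8)/(6 - 8) = 0.562500
L_3(5.0) = (5.0 - 2)/(8 - 2) × (5.0 - 4)/(8 - 4) × (5.0 - 6)/(8 - 6) = -0.062500

P(5.0) = (-2)×L_0(5.0) + 2×L_1(5.0) + (-14)×L_2(5.0) + (-1)×L_3(5.0)
P(5.0) = -6.562500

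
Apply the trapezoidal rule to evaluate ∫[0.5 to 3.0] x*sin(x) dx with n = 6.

f(x) = x*sin(x)
a = 0.5, b = 3.0, n = 6
h = (b - a)/n = 0.416667

Trapezoidal rule: (h/2)[f(x₀) + 2f(x₁) + 2f(x₂) + ... + f(xₙ)]

x_0 = 0.5000, f(x_0) = 0.239713, coefficient = 1
x_1 = 0.9167, f(x_1) = 0.727446, coefficient = 2
x_2 = 1.3333, f(x_2) = 1.295917, coefficient = 2
x_3 = 1.7500, f(x_3) = 1.721975, coefficient = 2
x_4 = 2.1667, f(x_4) = 1.793264, coefficient = 2
x_5 = 2.5833, f(x_5) = 1.368419, coefficient = 2
x_6 = 3.0000, f(x_6) = 0.423360, coefficient = 1

I ≈ (0.416667/2) × 14.477117 = 3.016066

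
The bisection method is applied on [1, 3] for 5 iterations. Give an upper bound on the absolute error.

Bisection error bound: |error| ≤ (b-a)/2^n
|error| ≤ (3 - 1)/2^5 = 2/2^5
|error| ≤ 0.0625000000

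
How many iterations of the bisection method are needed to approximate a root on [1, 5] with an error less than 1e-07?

We need (b-a)/2^n ≤ 1e-07
(5 - 1)/2^n ≤ 1e-07
4/2^n ≤ 1e-07
2^n ≥ 40000000
n ≥ log₂(40000000) = 25.25
n ≥ 26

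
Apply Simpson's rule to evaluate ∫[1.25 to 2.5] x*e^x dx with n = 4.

f(x) = x*e^x
a = 1.25, b = 2.5, n = 4
h = (b - a)/n = 0.312500

Simpson's rule: (h/3)[f(x₀) + 4f(x₁) + 2f(x₂) + ... + f(xₙ)]

x_0 = 1.2500, f(x_0) = 4.362929, coefficient = 1
x_1 = 1.5625, f(x_1) = 7.454271, coefficient = 4
x_2 = 1.8750, f(x_2) = 12.226536, coefficient = 2
x_3 = 2.1875, f(x_3) = 19.496975, coefficient = 4
x_4 = 2.5000, f(x_4) = 30.456235, coefficient = 1

I ≈ (0.312500/3) × 167.077219 = 17.403877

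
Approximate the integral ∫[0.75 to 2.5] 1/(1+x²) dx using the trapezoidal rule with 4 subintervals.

f(x) = 1/(1+x²)
a = 0.75, b = 2.5, n = 4
h = (b - a)/n = 0.437500

Trapezoidal rule: (h/2)[f(x₀) + 2f(x₁) + 2f(x₂) + ... + f(xₙ)]

x_0 = 0.7500, f(x_0) = 0.640000, coefficient = 1
x_1 = 1.1875, f(x_1) = 0.414911, coefficient = 2
x_2 = 1.6250, f(x_2) = 0.274678, coefficient = 2
x_3 = 2.0625, f(x_3) = 0.190335, coefficient = 2
x_4 = 2.5000, f(x_4) = 0.137931, coefficient = 1

I ≈ (0.437500/2) × 2.537778 = 0.555139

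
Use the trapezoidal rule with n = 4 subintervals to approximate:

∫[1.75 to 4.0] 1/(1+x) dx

f(x) = 1/(1+x)
a = 1.75, b = 4.0, n = 4
h = (b - a)/n = 0.562500

Trapezoidal rule: (h/2)[f(x₀) + 2f(x₁) + 2f(x₂) + ... + f(xₙ)]

x_0 = 1.7500, f(x_0) = 0.363636, coefficient = 1
x_1 = 2.3125, f(x_1) = 0.301887, coefficient = 2
x_2 = 2.8750, f(x_2) = 0.258065, coefficient = 2
x_3 = 3.4375, f(x_3) = 0.225352, coefficient = 2
x_4 = 4.0000, f(x_4) = 0.200000, coefficient = 1

I ≈ (0.562500/2) × 2.134243 = 0.600256
Exact value: 0.597837
Error: 0.002419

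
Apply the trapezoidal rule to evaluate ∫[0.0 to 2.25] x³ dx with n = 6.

f(x) = x³
a = 0.0, b = 2.25, n = 6
h = (b - a)/n = 0.375000

Trapezoidal rule: (h/2)[f(x₀) + 2f(x₁) + 2f(x₂) + ... + f(xₙ)]

x_0 = 0.0000, f(x_0) = 0.000000, coefficient = 1
x_1 = 0.3750, f(x_1) = 0.052734, coefficient = 2
x_2 = 0.7500, f(x_2) = 0.421875, coefficient = 2
x_3 = 1.1250, f(x_3) = 1.423828, coefficient = 2
x_4 = 1.5000, f(x_4) = 3.375000, coefficient = 2
x_5 = 1.8750, f(x_5) = 6.591797, coefficient = 2
x_6 = 2.2500, f(x_6) = 11.390625, coefficient = 1

I ≈ (0.375000/2) × 35.121094 = 6.585205
Exact value: 6.407227
Error: 0.177979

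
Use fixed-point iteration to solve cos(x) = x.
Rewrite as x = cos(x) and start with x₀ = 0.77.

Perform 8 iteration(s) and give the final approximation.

Equation: cos(x) = x
Fixed-point form: x = cos(x)
x₀ = 0.77

x_1 = g(0.770000) = 0.717911
x_2 = g(0.717911) = 0.753182
x_3 = g(0.753182) = 0.729516
x_4 = g(0.729516) = 0.745497
x_5 = g(0.745497) = 0.734751
x_6 = g(0.734751) = 0.741998
x_7 = g(0.741998) = 0.737120
x_8 = g(0.737120) = 0.740407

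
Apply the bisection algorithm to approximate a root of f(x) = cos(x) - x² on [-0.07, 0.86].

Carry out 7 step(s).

f(x) = cos(x) - x²
Initial interval: [-0.07, 0.86]

Iteration 1:
  c_1 = (-0.070000 + 0.860000)/2 = 0.395000
  f(c_1) = f(0.395000) = 0.766972
  f(a) × f(c) ≥ 0, new interval: [0.395000, 0.860000]
Iteration 2:
  c_2 = (0.395000 + 0.860000)/2 = 0.627500
  f(c_2) = f(0.627500) = 0.415742
  f(a) × f(c) ≥ 0, new interval: [0.627500, 0.860000]
Iteration 3:
  c_3 = (0.627500 + 0.860000)/2 = 0.743750
  f(c_3) = f(0.743750) = 0.182771
  f(a) × f(c) ≥ 0, new interval: [0.743750, 0.860000]
Iteration 4:
  c_4 = (0.743750 + 0.860000)/2 = 0.801875
  f(c_4) = f(0.801875) = 0.052357
  f(a) × f(c) ≥ 0, new interval: [0.801875, 0.860000]
Iteration 5:
  c_5 = (0.801875 + 0.860000)/2 = 0.830937
  f(c_5) = f(0.830937) = -0.016273
  f(a) × f(c) < 0, new interval: [0.801875, 0.830937]
Iteration 6:
  c_6 = (0.801875 + 0.830937)/2 = 0.816406
  f(c_6) = f(0.816406) = 0.018325
  f(a) × f(c) ≥ 0, new interval: [0.816406, 0.830937]
Iteration 7:
  c_7 = (0.816406 + 0.830937)/2 = 0.823672
  f(c_7) = f(0.823672) = 0.001097
  f(a) × f(c) ≥ 0, new interval: [0.823672, 0.830937]

After 7 iteration(s), the approximation is c_7 = 0.823672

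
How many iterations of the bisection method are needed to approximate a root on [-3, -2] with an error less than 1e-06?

We need (b-a)/2^n ≤ 1e-06
(-2 - (-3))/2^n ≤ 1e-06
1/2^n ≤ 1e-06
2^n ≥ 1000000
n ≥ log₂(1000000) = 19.93
n ≥ 20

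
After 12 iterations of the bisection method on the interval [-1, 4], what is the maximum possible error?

Bisection error bound: |error| ≤ (b-a)/2^n
|error| ≤ (4 - (-1))/2^12 = 5/2^12
|error| ≤ 0.0012207031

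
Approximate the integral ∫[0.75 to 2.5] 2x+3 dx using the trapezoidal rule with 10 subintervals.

f(x) = 2x+3
a = 0.75, b = 2.5, n = 10
h = (b - a)/n = 0.175000

Trapezoidal rule: (h/2)[f(x₀) + 2f(x₁) + 2f(x₂) + ... + f(xₙ)]

x_0 = 0.7500, f(x_0) = 4.500000, coefficient = 1
x_1 = 0.9250, f(x_1) = 4.850000, coefficient = 2
x_2 = 1.1000, f(x_2) = 5.200000, coefficient = 2
x_3 = 1.2750, f(x_3) = 5.550000, coefficient = 2
x_4 = 1.4500, f(x_4) = 5.900000, coefficient = 2
x_5 = 1.6250, f(x_5) = 6.250000, coefficient = 2
x_6 = 1.8000, f(x_6) = 6.600000, coefficient = 2
x_7 = 1.9750, f(x_7) = 6.950000, coefficient = 2
x_8 = 2.1500, f(x_8) = 7.300000, coefficient = 2
x_9 = 2.3250, f(x_9) = 7.650000, coefficient = 2
x_10 = 2.5000, f(x_10) = 8.000000, coefficient = 1

I ≈ (0.175000/2) × 125.000000 = 10.937500
Exact value: 10.937500
Error: 0.000000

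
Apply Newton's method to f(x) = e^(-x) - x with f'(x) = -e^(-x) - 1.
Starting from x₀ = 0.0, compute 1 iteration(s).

f(x) = e^(-x) - x
f'(x) = -e^(-x) - 1
x₀ = 0.0

Newton-Raphson formula: x_{n+1} = x_n - f(x_n)/f'(x_n)

Iteration 1:
  f(0.000000) = 1.000000
  f'(0.000000) = -2.000000
  x_1 = 0.000000 - 1.000000/(-2.000000) = 0.500000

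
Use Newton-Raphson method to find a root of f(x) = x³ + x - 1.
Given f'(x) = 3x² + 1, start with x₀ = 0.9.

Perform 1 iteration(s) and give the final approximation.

f(x) = x³ + x - 1
f'(x) = 3x² + 1
x₀ = 0.9

Newton-Raphson formula: x_{n+1} = x_n - f(x_n)/f'(x_n)

Iteration 1:
  f(0.900000) = 0.629000
  f'(0.900000) = 3.430000
  x_1 = 0.900000 - 0.629000/3.430000 = 0.716618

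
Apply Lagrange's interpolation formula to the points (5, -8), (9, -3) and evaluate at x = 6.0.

Lagrange interpolation formula:
P(x) = Σ yᵢ × Lᵢ(x)
where Lᵢ(x) = Π_{j≠i} (x - xⱼ)/(xᵢ - xⱼ)

L_0(6.0) = (6.0 - 9)/(5 - 9) = 0.750000
L_1(6.0) = (6.0 - 5)/(9 - 5) = 0.250000

P(6.0) = (-8)×L_0(6.0) + (-3)×L_1(6.0)
P(6.0) = -6.750000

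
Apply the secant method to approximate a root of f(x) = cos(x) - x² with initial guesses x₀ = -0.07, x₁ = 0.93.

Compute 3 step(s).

f(x) = cos(x) - x²
x₀ = -0.07, x₁ = 0.93

Secant formula: x_{n+1} = x_n - f(x_n)(x_n - x_{n-1})/(f(x_n) - f(x_{n-1}))

Iteration 1:
  f(-0.070000) = 0.992651
  f(0.930000) = -0.267066
  x_2 = 0.930000 - (-0.267066)×(0.930000 - (-0.070000))/(-0.267066 - 0.992651)
       = 0.717995
Iteration 2:
  f(0.930000) = -0.267066
  f(0.717995) = 0.237609
  x_3 = 0.717995 - 0.237609×(0.717995 - 0.930000)/(0.237609 - (-0.267066))
       = 0.817810
Iteration 3:
  f(0.717995) = 0.237609
  f(0.817810) = 0.015007
  x_4 = 0.817810 - 0.015007×(0.817810 - 0.717995)/(0.015007 - 0.237609)
       = 0.824539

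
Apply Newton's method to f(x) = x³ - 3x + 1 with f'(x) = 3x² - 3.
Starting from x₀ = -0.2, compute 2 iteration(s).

f(x) = x³ - 3x + 1
f'(x) = 3x² - 3
x₀ = -0.2

Newton-Raphson formula: x_{n+1} = x_n - f(x_n)/f'(x_n)

Iteration 1:
  f(-0.200000) = 1.592000
  f'(-0.200000) = -2.880000
  x_1 = -0.200000 - 1.592000/(-2.880000) = 0.352778
Iteration 2:
  f(0.352778) = -0.014429
  f'(0.352778) = -2.626644
  x_2 = 0.352778 - (-0.014429)/(-2.626644) = 0.347284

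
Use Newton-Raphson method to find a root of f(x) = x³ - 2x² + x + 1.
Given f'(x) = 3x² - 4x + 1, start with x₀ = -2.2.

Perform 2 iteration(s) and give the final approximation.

f(x) = x³ - 2x² + x + 1
f'(x) = 3x² - 4x + 1
x₀ = -2.2

Newton-Raphson formula: x_{n+1} = x_n - f(x_n)/f'(x_n)

Iteration 1:
  f(-2.200000) = -21.528000
  f'(-2.200000) = 24.320000
  x_1 = -2.200000 - (-21.528000)/24.320000 = -1.314803
Iteration 2:
  f(-1.314803) = -6.045122
  f'(-1.314803) = 11.445328
  x_2 = -1.314803 - (-6.045122)/11.445328 = -0.786629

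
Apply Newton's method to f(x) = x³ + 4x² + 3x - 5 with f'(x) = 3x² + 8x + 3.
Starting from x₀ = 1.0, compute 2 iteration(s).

f(x) = x³ + 4x² + 3x - 5
f'(x) = 3x² + 8x + 3
x₀ = 1.0

Newton-Raphson formula: x_{n+1} = x_n - f(x_n)/f'(x_n)

Iteration 1:
  f(1.000000) = 3.000000
  f'(1.000000) = 14.000000
  x_1 = 1.000000 - 3.000000/14.000000 = 0.785714
Iteration 2:
  f(0.785714) = 0.311589
  f'(0.785714) = 11.137755
  x_2 = 0.785714 - 0.311589/11.137755 = 0.757738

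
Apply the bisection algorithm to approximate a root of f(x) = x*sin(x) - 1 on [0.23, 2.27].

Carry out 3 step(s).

f(x) = x*sin(x) - 1
Initial interval: [0.23, 2.27]

Iteration 1:
  c_1 = (0.230000 + 2.270000)/2 = 1.250000
  f(c_1) = f(1.250000) = 0.186231
  f(a) × f(c) < 0, new interval: [0.230000, 1.250000]
Iteration 2:
  c_2 = (0.230000 + 1.250000)/2 = 0.740000
  f(c_2) = f(0.740000) = -0.501027
  f(a) × f(c) ≥ 0, new interval: [0.740000, 1.250000]
Iteration 3:
  c_3 = (0.740000 + 1.250000)/2 = 0.995000
  f(c_3) = f(0.995000) = -0.165435
  f(a) × f(c) ≥ 0, new interval: [0.995000, 1.250000]

After 3 iteration(s), the approximation is c_3 = 0.995000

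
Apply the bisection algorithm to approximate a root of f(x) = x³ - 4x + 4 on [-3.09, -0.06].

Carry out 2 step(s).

f(x) = x³ - 4x + 4
Initial interval: [-3.09, -0.06]

Iteration 1:
  c_1 = (-3.090000 + (-0.060000))/2 = -1.575000
  f(c_1) = f(-1.575000) = 6.393016
  f(a) × f(c) < 0, new interval: [-3.090000, -1.575000]
Iteration 2:
  c_2 = (-3.090000 + (-1.575000))/2 = -2.332500
  f(c_2) = f(-2.332500) = 0.639903
  f(a) × f(c) < 0, new interval: [-3.090000, -2.332500]

After 2 iteration(s), the approximation is c_2 = -2.332500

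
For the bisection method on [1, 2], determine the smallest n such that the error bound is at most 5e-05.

We need (b-a)/2^n ≤ 5e-05
(2 - 1)/2^n ≤ 5e-05
1/2^n ≤ 5e-05
2^n ≥ 20000
n ≥ log₂(20000) = 14.29
n ≥ 15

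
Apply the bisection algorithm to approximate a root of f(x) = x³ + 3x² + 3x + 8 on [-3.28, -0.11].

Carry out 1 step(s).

f(x) = x³ + 3x² + 3x + 8
Initial interval: [-3.28, -0.11]

Iteration 1:
  c_1 = (-3.280000 + (-0.110000))/2 = -1.695000
  f(c_1) = f(-1.695000) = 6.664298
  f(a) × f(c) < 0, new interval: [-3.280000, -1.695000]

After 1 iteration(s), the approximation is c_1 = -1.695000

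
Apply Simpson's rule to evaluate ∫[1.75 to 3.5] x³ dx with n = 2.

f(x) = x³
a = 1.75, b = 3.5, n = 2
h = (b - a)/n = 0.875000

Simpson's rule: (h/3)[f(x₀) + 4f(x₁) + 2f(x₂) + ... + f(xₙ)]

x_0 = 1.7500, f(x_0) = 5.359375, coefficient = 1
x_1 = 2.6250, f(x_1) = 18.087891, coefficient = 4
x_2 = 3.5000, f(x_2) = 42.875000, coefficient = 1

I ≈ (0.875000/3) × 120.585938 = 35.170898
Exact value: 35.170898
Error: 0.000000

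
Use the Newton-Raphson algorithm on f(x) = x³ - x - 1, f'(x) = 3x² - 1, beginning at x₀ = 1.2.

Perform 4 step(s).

f(x) = x³ - x - 1
f'(x) = 3x² - 1
x₀ = 1.2

Newton-Raphson formula: x_{n+1} = x_n - f(x_n)/f'(x_n)

Iteration 1:
  f(1.200000) = -0.472000
  f'(1.200000) = 3.320000
  x_1 = 1.200000 - (-0.472000)/3.320000 = 1.342169
Iteration 2:
  f(1.342169) = 0.075636
  f'(1.342169) = 4.404250
  x_2 = 1.342169 - 0.075636/4.404250 = 1.324995
Iteration 3:
  f(1.324995) = 0.001182
  f'(1.324995) = 4.266837
  x_3 = 1.324995 - 0.001182/4.266837 = 1.324718
Iteration 4:
  f(1.324718) = 0.000000
  f'(1.324718) = 4.264634
  x_4 = 1.324718 - 0.000000/4.264634 = 1.324718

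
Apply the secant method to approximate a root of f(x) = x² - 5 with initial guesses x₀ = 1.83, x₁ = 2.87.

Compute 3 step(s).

f(x) = x² - 5
x₀ = 1.83, x₁ = 2.87

Secant formula: x_{n+1} = x_n - f(x_n)(x_n - x_{n-1})/(f(x_n) - f(x_{n-1}))

Iteration 1:
  f(1.830000) = -1.651100
  f(2.870000) = 3.236900
  x_2 = 2.870000 - 3.236900×(2.870000 - 1.830000)/(3.236900 - (-1.651100))
       = 2.181298
Iteration 2:
  f(2.870000) = 3.236900
  f(2.181298) = -0.241940
  x_3 = 2.181298 - (-0.241940)×(2.181298 - 2.870000)/(-0.241940 - 3.236900)
       = 2.229194
Iteration 3:
  f(2.181298) = -0.241940
  f(2.229194) = -0.030692
  x_4 = 2.229194 - (-0.030692)×(2.229194 - 2.181298)/(-0.030692 - (-0.241940))
       = 2.236153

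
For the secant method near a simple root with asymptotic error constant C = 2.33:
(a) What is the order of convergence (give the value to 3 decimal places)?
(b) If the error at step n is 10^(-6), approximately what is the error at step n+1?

(a) Secant method has superlinear convergence with order φ = (1+√5)/2 ≈ 1.618.
    This means |e_{n+1}| ≈ C|e_n|^1.618.

(b) With |e_n| = 10^(-6) and C = 2.33:
    |e_{n+1}| ≈ 2.33 × (10^(-6))^1.618 = 2.33 × 10^(-9.71)

(a) ≈ 1.618 (golden ratio); (b) |e_{n+1}| ≈ 4.562e-10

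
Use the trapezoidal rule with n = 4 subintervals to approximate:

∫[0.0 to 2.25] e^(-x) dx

f(x) = e^(-x)
a = 0.0, b = 2.25, n = 4
h = (b - a)/n = 0.562500

Trapezoidal rule: (h/2)[f(x₀) + 2f(x₁) + 2f(x₂) + ... + f(xₙ)]

x_0 = 0.0000, f(x_0) = 1.000000, coefficient = 1
x_1 = 0.5625, f(x_1) = 0.569783, coefficient = 2
x_2 = 1.1250, f(x_2) = 0.324652, coefficient = 2
x_3 = 1.6875, f(x_3) = 0.184981, coefficient = 2
x_4 = 2.2500, f(x_4) = 0.105399, coefficient = 1

I ≈ (0.562500/2) × 3.264233 = 0.918065
Exact value: 0.894601
Error: 0.023465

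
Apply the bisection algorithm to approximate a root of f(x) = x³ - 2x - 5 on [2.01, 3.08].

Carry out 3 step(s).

f(x) = x³ - 2x - 5
Initial interval: [2.01, 3.08]

Iteration 1:
  c_1 = (2.010000 + 3.080000)/2 = 2.545000
  f(c_1) = f(2.545000) = 6.394029
  f(a) × f(c) < 0, new interval: [2.010000, 2.545000]
Iteration 2:
  c_2 = (2.010000 + 2.545000)/2 = 2.277500
  f(c_2) = f(2.277500) = 2.258407
  f(a) × f(c) < 0, new interval: [2.010000, 2.277500]
Iteration 3:
  c_3 = (2.010000 + 2.277500)/2 = 2.143750
  f(c_3) = f(2.143750) = 0.564455
  f(a) × f(c) < 0, new interval: [2.010000, 2.143750]

After 3 iteration(s), the approximation is c_3 = 2.143750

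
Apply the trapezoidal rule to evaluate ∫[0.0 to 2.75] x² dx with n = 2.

f(x) = x²
a = 0.0, b = 2.75, n = 2
h = (b - a)/n = 1.375000

Trapezoidal rule: (h/2)[f(x₀) + 2f(x₁) + 2f(x₂) + ... + f(xₙ)]

x_0 = 0.0000, f(x_0) = 0.000000, coefficient = 1
x_1 = 1.3750, f(x_1) = 1.890625, coefficient = 2
x_2 = 2.7500, f(x_2) = 7.562500, coefficient = 1

I ≈ (1.375000/2) × 11.343750 = 7.798828
Exact value: 6.932292
Error: 0.866536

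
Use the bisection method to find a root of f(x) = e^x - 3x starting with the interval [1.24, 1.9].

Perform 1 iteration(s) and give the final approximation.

f(x) = e^x - 3x
Initial interval: [1.24, 1.9]

Iteration 1:
  c_1 = (1.240000 + 1.900000)/2 = 1.570000
  f(c_1) = f(1.570000) = 0.096648
  f(a) × f(c) < 0, new interval: [1.240000, 1.570000]

After 1 iteration(s), the approximation is c_1 = 1.570000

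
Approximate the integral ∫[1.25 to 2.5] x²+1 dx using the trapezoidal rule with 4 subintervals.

f(x) = x²+1
a = 1.25, b = 2.5, n = 4
h = (b - a)/n = 0.312500

Trapezoidal rule: (h/2)[f(x₀) + 2f(x₁) + 2f(x₂) + ... + f(xₙ)]

x_0 = 1.2500, f(x_0) = 2.562500, coefficient = 1
x_1 = 1.5625, f(x_1) = 3.441406, coefficient = 2
x_2 = 1.8750, f(x_2) = 4.515625, coefficient = 2
x_3 = 2.1875, f(x_3) = 5.785156, coefficient = 2
x_4 = 2.5000, f(x_4) = 7.250000, coefficient = 1

I ≈ (0.312500/2) × 37.296875 = 5.827637
Exact value: 5.807292
Error: 0.020345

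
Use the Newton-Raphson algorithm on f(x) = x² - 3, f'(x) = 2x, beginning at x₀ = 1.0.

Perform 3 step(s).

f(x) = x² - 3
f'(x) = 2x
x₀ = 1.0

Newton-Raphson formula: x_{n+1} = x_n - f(x_n)/f'(x_n)

Iteration 1:
  f(1.000000) = -2.000000
  f'(1.000000) = 2.000000
  x_1 = 1.000000 - (-2.000000)/2.000000 = 2.000000
Iteration 2:
  f(2.000000) = 1.000000
  f'(2.000000) = 4.000000
  x_2 = 2.000000 - 1.000000/4.000000 = 1.750000
Iteration 3:
  f(1.750000) = 0.062500
  f'(1.750000) = 3.500000
  x_3 = 1.750000 - 0.062500/3.500000 = 1.732143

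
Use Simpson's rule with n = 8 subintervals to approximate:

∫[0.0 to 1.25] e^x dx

f(x) = e^x
a = 0.0, b = 1.25, n = 8
h = (b - a)/n = 0.156250

Simpson's rule: (h/3)[f(x₀) + 4f(x₁) + 2f(x₂) + ... + f(xₙ)]

x_0 = 0.0000, f(x_0) = 1.000000, coefficient = 1
x_1 = 0.1562, f(x_1) = 1.169118, coefficient = 4
x_2 = 0.3125, f(x_2) = 1.366838, coefficient = 2
x_3 = 0.4688, f(x_3) = 1.597995, coefficient = 4
x_4 = 0.6250, f(x_4) = 1.868246, coefficient = 2
x_5 = 0.7812, f(x_5) = 2.184201, coefficient = 4
x_6 = 0.9375, f(x_6) = 2.553589, coefficient = 2
x_7 = 1.0938, f(x_7) = 2.985449, coefficient = 4
x_8 = 1.2500, f(x_8) = 3.490343, coefficient = 1

I ≈ (0.156250/3) × 47.814743 = 2.490351
Exact value: 2.490343
Error: 0.000008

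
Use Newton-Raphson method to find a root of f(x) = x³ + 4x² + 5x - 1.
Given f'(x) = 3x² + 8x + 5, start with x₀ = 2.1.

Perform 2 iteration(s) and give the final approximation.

f(x) = x³ + 4x² + 5x - 1
f'(x) = 3x² + 8x + 5
x₀ = 2.1

Newton-Raphson formula: x_{n+1} = x_n - f(x_n)/f'(x_n)

Iteration 1:
  f(2.100000) = 36.401000
  f'(2.100000) = 35.030000
  x_1 = 2.100000 - 36.401000/35.030000 = 1.060862
Iteration 2:
  f(1.060862) = 9.999949
  f'(1.060862) = 16.863182
  x_2 = 1.060862 - 9.999949/16.863182 = 0.467857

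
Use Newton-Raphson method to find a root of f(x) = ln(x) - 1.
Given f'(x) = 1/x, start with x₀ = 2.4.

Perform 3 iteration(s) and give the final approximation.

f(x) = ln(x) - 1
f'(x) = 1/x
x₀ = 2.4

Newton-Raphson formula: x_{n+1} = x_n - f(x_n)/f'(x_n)

Iteration 1:
  f(2.400000) = -0.124531
  f'(2.400000) = 0.416667
  x_1 = 2.400000 - (-0.124531)/0.416667 = 2.698875
Iteration 2:
  f(2.698875) = -0.007165
  f'(2.698875) = 0.370525
  x_2 = 2.698875 - (-0.007165)/0.370525 = 2.718212
Iteration 3:
  f(2.718212) = -0.000026
  f'(2.718212) = 0.367889
  x_3 = 2.718212 - (-0.000026)/0.367889 = 2.718282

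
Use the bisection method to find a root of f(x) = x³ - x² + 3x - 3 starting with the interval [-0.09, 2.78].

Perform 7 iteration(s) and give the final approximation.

f(x) = x³ - x² + 3x - 3
Initial interval: [-0.09, 2.78]

Iteration 1:
  c_1 = (-0.090000 + 2.780000)/2 = 1.345000
  f(c_1) = f(1.345000) = 1.659114
  f(a) × f(c) < 0, new interval: [-0.090000, 1.345000]
Iteration 2:
  c_2 = (-0.090000 + 1.345000)/2 = 0.627500
  f(c_2) = f(0.627500) = -1.264174
  f(a) × f(c) ≥ 0, new interval: [0.627500, 1.345000]
Iteration 3:
  c_3 = (0.627500 + 1.345000)/2 = 0.986250
  f(c_3) = f(0.986250) = -0.054624
  f(a) × f(c) ≥ 0, new interval: [0.986250, 1.345000]
Iteration 4:
  c_4 = (0.986250 + 1.345000)/2 = 1.165625
  f(c_4) = f(1.165625) = 0.721907
  f(a) × f(c) < 0, new interval: [0.986250, 1.165625]
Iteration 5:
  c_5 = (0.986250 + 1.165625)/2 = 1.075937
  f(c_5) = f(1.075937) = 0.315721
  f(a) × f(c) < 0, new interval: [0.986250, 1.075937]
Iteration 6:
  c_6 = (0.986250 + 1.075937)/2 = 1.031094
  f(c_6) = f(1.031094) = 0.126339
  f(a) × f(c) < 0, new interval: [0.986250, 1.031094]
Iteration 7:
  c_7 = (0.986250 + 1.031094)/2 = 1.008672
  f(c_7) = f(1.008672) = 0.034839
  f(a) × f(c) < 0, new interval: [0.986250, 1.008672]

After 7 iteration(s), the approximation is c_7 = 1.008672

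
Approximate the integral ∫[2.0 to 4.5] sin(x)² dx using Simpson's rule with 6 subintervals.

f(x) = sin(x)²
a = 2.0, b = 4.5, n = 6
h = (b - a)/n = 0.416667

Simpson's rule: (h/3)[f(x₀) + 4f(x₁) + 2f(x₂) + ... + f(xₙ)]

x_0 = 2.0000, f(x_0) = 0.826822, coefficient = 1
x_1 = 2.4167, f(x_1) = 0.439675, coefficient = 4
x_2 = 2.8333, f(x_2) = 0.092052, coefficient = 2
x_3 = 3.2500, f(x_3) = 0.011706, coefficient = 4
x_4 = 3.6667, f(x_4) = 0.251279, coefficient = 2
x_5 = 4.0833, f(x_5) = 0.653807, coefficient = 4
x_6 = 4.5000, f(x_6) = 0.955565, coefficient = 1

I ≈ (0.416667/3) × 6.889802 = 0.956917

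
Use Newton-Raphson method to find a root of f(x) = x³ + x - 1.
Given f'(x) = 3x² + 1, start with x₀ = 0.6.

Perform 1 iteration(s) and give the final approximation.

f(x) = x³ + x - 1
f'(x) = 3x² + 1
x₀ = 0.6

Newton-Raphson formula: x_{n+1} = x_n - f(x_n)/f'(x_n)

Iteration 1:
  f(0.600000) = -0.184000
  f'(0.600000) = 2.080000
  x_1 = 0.600000 - (-0.184000)/2.080000 = 0.688462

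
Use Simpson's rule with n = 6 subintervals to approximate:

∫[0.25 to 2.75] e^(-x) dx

f(x) = e^(-x)
a = 0.25, b = 2.75, n = 6
h = (b - a)/n = 0.416667

Simpson's rule: (h/3)[f(x₀) + 4f(x₁) + 2f(x₂) + ... + f(xₙ)]

x_0 = 0.2500, f(x_0) = 0.778801, coefficient = 1
x_1 = 0.6667, f(x_1) = 0.513417, coefficient = 4
x_2 = 1.0833, f(x_2) = 0.338465, coefficient = 2
x_3 = 1.5000, f(x_3) = 0.223130, coefficient = 4
x_4 = 1.9167, f(x_4) = 0.147096, coefficient = 2
x_5 = 2.3333, f(x_5) = 0.096972, coefficient = 4
x_6 = 2.7500, f(x_6) = 0.063928, coefficient = 1

I ≈ (0.416667/3) × 5.147929 = 0.714990
Exact value: 0.714873
Error: 0.000117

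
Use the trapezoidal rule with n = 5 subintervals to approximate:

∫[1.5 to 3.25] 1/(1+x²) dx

f(x) = 1/(1+x²)
a = 1.5, b = 3.25, n = 5
h = (b - a)/n = 0.350000

Trapezoidal rule: (h/2)[f(x₀) + 2f(x₁) + 2f(x₂) + ... + f(xₙ)]

x_0 = 1.5000, f(x_0) = 0.307692, coefficient = 1
x_1 = 1.8500, f(x_1) = 0.226116, coefficient = 2
x_2 = 2.2000, f(x_2) = 0.171233, coefficient = 2
x_3 = 2.5500, f(x_3) = 0.133289, coefficient = 2
x_4 = 2.9000, f(x_4) = 0.106270, coefficient = 2
x_5 = 3.2500, f(x_5) = 0.086486, coefficient = 1

I ≈ (0.350000/2) × 1.667995 = 0.291899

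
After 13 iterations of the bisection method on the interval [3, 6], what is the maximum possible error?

Bisection error bound: |error| ≤ (b-a)/2^n
|error| ≤ (6 - 3)/2^13 = 3/2^13
|error| ≤ 0.0003662109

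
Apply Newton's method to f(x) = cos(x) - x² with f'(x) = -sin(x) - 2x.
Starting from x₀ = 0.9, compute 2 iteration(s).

f(x) = cos(x) - x²
f'(x) = -sin(x) - 2x
x₀ = 0.9

Newton-Raphson formula: x_{n+1} = x_n - f(x_n)/f'(x_n)

Iteration 1:
  f(0.900000) = -0.188390
  f'(0.900000) = -2.583327
  x_1 = 0.900000 - (-0.188390)/(-2.583327) = 0.827075
Iteration 2:
  f(0.827075) = -0.007021
  f'(0.827075) = -2.390103
  x_2 = 0.827075 - (-0.007021)/(-2.390103) = 0.824137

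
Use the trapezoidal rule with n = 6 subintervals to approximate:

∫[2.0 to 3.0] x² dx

f(x) = x²
a = 2.0, b = 3.0, n = 6
h = (b - a)/n = 0.166667

Trapezoidal rule: (h/2)[f(x₀) + 2f(x₁) + 2f(x₂) + ... + f(xₙ)]

x_0 = 2.0000, f(x_0) = 4.000000, coefficient = 1
x_1 = 2.1667, f(x_1) = 4.694444, coefficient = 2
x_2 = 2.3333, f(x_2) = 5.444444, coefficient = 2
x_3 = 2.5000, f(x_3) = 6.250000, coefficient = 2
x_4 = 2.6667, f(x_4) = 7.111111, coefficient = 2
x_5 = 2.8333, f(x_5) = 8.027778, coefficient = 2
x_6 = 3.0000, f(x_6) = 9.000000, coefficient = 1

I ≈ (0.166667/2) × 76.055556 = 6.337963
Exact value: 6.333333
Error: 0.004630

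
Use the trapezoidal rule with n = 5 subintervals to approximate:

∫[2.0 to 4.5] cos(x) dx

f(x) = cos(x)
a = 2.0, b = 4.5, n = 5
h = (b - a)/n = 0.500000

Trapezoidal rule: (h/2)[f(x₀) + 2f(x₁) + 2f(x₂) + ... + f(xₙ)]

x_0 = 2.0000, f(x_0) = -0.416147, coefficient = 1
x_1 = 2.5000, f(x_1) = -0.801144, coefficient = 2
x_2 = 3.0000, f(x_2) = -0.989992, coefficient = 2
x_3 = 3.5000, f(x_3) = -0.936457, coefficient = 2
x_4 = 4.0000, f(x_4) = -0.653644, coefficient = 2
x_5 = 4.5000, f(x_5) = -0.210796, coefficient = 1

I ≈ (0.500000/2) × -7.389415 = -1.847354
Exact value: -1.886828
Error: 0.039474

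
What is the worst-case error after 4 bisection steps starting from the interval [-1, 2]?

Bisection error bound: |error| ≤ (b-a)/2^n
|error| ≤ (2 - (-1))/2^4 = 3/2^4
|error| ≤ 0.1875000000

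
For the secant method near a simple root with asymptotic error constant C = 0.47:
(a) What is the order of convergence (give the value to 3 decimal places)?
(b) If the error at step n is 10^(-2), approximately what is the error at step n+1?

(a) Secant method has superlinear convergence with order φ = (1+√5)/2 ≈ 1.618.
    This means |e_{n+1}| ≈ C|e_n|^1.618.

(b) With |e_n| = 10^(-2) and C = 0.47:
    |e_{n+1}| ≈ 0.47 × (10^(-2))^1.618 = 0.47 × 10^(-3.24)

(a) ≈ 1.618 (golden ratio); (b) |e_{n+1}| ≈ 2.729e-04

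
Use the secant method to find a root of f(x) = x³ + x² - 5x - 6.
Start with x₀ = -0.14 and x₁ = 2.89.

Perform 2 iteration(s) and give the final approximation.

f(x) = x³ + x² - 5x - 6
x₀ = -0.14, x₁ = 2.89

Secant formula: x_{n+1} = x_n - f(x_n)(x_n - x_{n-1})/(f(x_n) - f(x_{n-1}))

Iteration 1:
  f(-0.140000) = -5.283144
  f(2.890000) = 12.039669
  x_2 = 2.890000 - 12.039669×(2.890000 - (-0.140000))/(12.039669 - (-5.283144))
       = 0.784095
Iteration 2:
  f(2.890000) = 12.039669
  f(0.784095) = -8.823605
  x_3 = 0.784095 - (-8.823605)×(0.784095 - 2.890000)/(-8.823605 - 12.039669)
       = 1.674735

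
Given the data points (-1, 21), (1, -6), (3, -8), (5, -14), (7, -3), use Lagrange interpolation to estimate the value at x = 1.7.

Lagrange interpolation formula:
P(x) = Σ yᵢ × Lᵢ(x)
where Lᵢ(x) = Π_{j≠i} (x - xⱼ)/(xᵢ - xⱼ)

L_0(1.7) = (1.7 - 1)/(-1 - 1) × (1.7 - 3)/(-1 - 3) × (1.7 - 5)/(-1 - 5) × (1.7 - 7)/(-1 - 7) = -0.041448
L_1(1.7) = (1.7 - (-1))/(1 - (-1)) × (1.7 - 3)/(1 - 3) × (1.7 - 5)/(1 - 5) × (1.7 - 7)/(1 - 7) = 0.639478
L_2(1.7) = (1.7 - (-1))/(3 - (-1)) × (1.7 - 1)/(3 - 1) × (1.7 - 5)/(3 - 5) × (1.7 - 7)/(3 - 7) = 0.516502
L_3(1.7) = (1.7 - (-1))/(5 - (-1)) × (1.7 - 1)/(5 - 1) × (1.7 - 3)/(5 - 3) × (1.7 - 7)/(5 - 7) = -0.135647
L_4(1.7) = (1.7 - (-1))/(7 - (-1)) × (1.7 - 1)/(7 - 1) × (1.7 - 3)/(7 - 3) × (1.7 - 5)/(7 - 5) = 0.021115

P(1.7) = 21×L_0(1.7) + (-6)×L_1(1.7) + (-8)×L_2(1.7) + (-14)×L_3(1.7) + (-3)×L_4(1.7)
P(1.7) = -7.003570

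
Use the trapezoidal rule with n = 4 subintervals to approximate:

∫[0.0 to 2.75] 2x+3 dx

f(x) = 2x+3
a = 0.0, b = 2.75, n = 4
h = (b - a)/n = 0.687500

Trapezoidal rule: (h/2)[f(x₀) + 2f(x₁) + 2f(x₂) + ... + f(xₙ)]

x_0 = 0.0000, f(x_0) = 3.000000, coefficient = 1
x_1 = 0.6875, f(x_1) = 4.375000, coefficient = 2
x_2 = 1.3750, f(x_2) = 5.750000, coefficient = 2
x_3 = 2.0625, f(x_3) = 7.125000, coefficient = 2
x_4 = 2.7500, f(x_4) = 8.500000, coefficient = 1

I ≈ (0.687500/2) × 46.000000 = 15.812500
Exact value: 15.812500
Error: 0.000000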